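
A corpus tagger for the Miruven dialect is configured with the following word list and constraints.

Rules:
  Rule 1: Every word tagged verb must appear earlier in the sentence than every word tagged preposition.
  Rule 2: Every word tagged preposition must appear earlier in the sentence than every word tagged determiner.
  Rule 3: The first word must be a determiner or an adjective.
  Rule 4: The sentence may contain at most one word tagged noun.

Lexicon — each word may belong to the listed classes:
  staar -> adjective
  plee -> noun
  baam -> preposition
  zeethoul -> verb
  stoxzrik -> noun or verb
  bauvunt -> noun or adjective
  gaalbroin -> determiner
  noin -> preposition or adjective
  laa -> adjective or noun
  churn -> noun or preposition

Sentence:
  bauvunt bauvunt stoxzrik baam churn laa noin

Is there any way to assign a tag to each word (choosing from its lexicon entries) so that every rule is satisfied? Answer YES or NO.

YES

Candidates per position — 1:bauvunt {noun,adjective}; 2:bauvunt {noun,adjective}; 3:stoxzrik {noun,verb}; 4:baam {preposition}; 5:churn {noun,preposition}; 6:laa {adjective,noun}; 7:noin {preposition,adjective}.
One satisfying assignment: adjective adjective noun preposition preposition adjective adjective.
Checking: rule 1 holds; rule 2 holds; rule 3 holds; rule 4 holds.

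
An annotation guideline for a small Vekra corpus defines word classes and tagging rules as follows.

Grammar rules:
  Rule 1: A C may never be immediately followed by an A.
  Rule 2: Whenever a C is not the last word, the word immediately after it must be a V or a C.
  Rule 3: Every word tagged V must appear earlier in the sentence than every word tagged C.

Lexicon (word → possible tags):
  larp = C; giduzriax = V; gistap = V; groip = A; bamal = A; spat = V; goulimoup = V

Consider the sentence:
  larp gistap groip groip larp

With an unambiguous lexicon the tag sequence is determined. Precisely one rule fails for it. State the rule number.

3

Fixed tagging: C V A A C.
Checking each rule: R1 pass, R2 pass, R3 fail.
Only rule 3 fails.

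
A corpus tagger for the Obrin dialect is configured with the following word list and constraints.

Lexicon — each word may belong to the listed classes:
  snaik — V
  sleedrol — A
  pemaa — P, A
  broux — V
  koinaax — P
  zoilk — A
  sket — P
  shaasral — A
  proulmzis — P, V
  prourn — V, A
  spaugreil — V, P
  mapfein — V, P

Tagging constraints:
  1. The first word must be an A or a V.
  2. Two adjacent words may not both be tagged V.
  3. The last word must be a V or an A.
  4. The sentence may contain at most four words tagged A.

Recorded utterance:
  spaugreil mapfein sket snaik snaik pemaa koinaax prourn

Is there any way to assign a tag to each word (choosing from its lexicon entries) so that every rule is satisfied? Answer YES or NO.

Candidates per position — 1:spaugreil {V,P}; 2:mapfein {V,P}; 3:sket {P}; 4:snaik {V}; 5:snaik {V}; 6:pemaa {P,A}; 7:koinaax {P}; 8:prourn {V,A}.
Rule 2 cannot be satisfied by any choice of tags from the lexicon.
So there is no consistent tagging.

NO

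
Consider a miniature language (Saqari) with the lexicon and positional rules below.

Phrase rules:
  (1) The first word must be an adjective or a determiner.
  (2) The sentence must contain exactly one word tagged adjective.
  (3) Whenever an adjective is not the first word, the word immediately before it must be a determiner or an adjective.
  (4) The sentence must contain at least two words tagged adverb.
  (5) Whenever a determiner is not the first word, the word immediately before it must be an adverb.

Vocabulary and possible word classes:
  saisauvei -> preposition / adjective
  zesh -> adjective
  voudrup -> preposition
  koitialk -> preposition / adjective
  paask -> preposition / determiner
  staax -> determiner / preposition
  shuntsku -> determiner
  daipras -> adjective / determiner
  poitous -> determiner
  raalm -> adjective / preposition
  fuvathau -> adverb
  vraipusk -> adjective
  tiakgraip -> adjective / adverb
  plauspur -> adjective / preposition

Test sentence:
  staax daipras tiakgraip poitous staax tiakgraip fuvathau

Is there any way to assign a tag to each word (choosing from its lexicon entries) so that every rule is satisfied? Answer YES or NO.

YES

Candidates per position — 1:staax {determiner,preposition}; 2:daipras {adjective,determiner}; 3:tiakgraip {adjective,adverb}; 4:poitous {determiner}; 5:staax {determiner,preposition}; 6:tiakgraip {adjective,adverb}; 7:fuvathau {adverb}.
One satisfying assignment: determiner adjective adverb determiner preposition adverb adverb.
Verifying each rule — rule 1 satisfied; rule 2 satisfied; rule 3 satisfied; rule 4 satisfied; rule 5 satisfied.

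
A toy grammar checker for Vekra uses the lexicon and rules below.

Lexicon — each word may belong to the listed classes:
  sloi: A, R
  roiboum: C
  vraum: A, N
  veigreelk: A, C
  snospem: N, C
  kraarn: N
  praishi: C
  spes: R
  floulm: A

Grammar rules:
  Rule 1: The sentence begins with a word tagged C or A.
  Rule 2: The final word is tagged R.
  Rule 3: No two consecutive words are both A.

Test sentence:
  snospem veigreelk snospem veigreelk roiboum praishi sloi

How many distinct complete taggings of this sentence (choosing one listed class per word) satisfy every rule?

8

Candidates per position — 1:snospem {N,C}; 2:veigreelk {A,C}; 3:snospem {N,C}; 4:veigreelk {A,C}; 5:roiboum {C}; 6:praishi {C}; 7:sloi {A,R}.
There are 32 candidate sequences in total.
Checking each against the rules leaves 8 sequences.
Count = 8.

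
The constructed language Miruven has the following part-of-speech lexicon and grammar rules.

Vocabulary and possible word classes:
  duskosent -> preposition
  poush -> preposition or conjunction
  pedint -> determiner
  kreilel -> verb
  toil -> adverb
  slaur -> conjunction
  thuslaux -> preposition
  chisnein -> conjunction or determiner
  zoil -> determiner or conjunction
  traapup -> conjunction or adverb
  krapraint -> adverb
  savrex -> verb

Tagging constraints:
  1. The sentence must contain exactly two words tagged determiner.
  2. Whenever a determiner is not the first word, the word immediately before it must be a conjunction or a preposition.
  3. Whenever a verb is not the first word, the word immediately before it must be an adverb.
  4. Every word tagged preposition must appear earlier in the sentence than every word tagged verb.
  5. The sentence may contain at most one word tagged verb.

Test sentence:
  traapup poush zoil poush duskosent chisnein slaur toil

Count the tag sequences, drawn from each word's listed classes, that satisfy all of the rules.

8

Candidates per position — 1:traapup {conjunction,adverb}; 2:poush {preposition,conjunction}; 3:zoil {determiner,conjunction}; 4:poush {preposition,conjunction}; 5:duskosent {preposition}; 6:chisnein {conjunction,determiner}; 7:slaur {conjunction}; 8:toil {adverb}.
There are 32 candidate sequences in total.
Checking each against the rules leaves 8 sequences.
Count = 8.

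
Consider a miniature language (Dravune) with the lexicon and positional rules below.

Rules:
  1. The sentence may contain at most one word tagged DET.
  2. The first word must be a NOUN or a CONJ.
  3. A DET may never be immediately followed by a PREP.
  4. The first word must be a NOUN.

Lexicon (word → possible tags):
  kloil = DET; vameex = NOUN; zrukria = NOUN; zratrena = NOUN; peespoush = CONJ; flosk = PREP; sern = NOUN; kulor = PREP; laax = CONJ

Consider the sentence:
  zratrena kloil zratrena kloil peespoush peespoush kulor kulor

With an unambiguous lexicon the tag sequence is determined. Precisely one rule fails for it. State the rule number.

Fixed tagging: NOUN DET NOUN DET CONJ CONJ PREP PREP.
Checking each rule: R1 ✗, R2 ✓, R3 ✓, R4 ✓.
Only rule 1 fails.

1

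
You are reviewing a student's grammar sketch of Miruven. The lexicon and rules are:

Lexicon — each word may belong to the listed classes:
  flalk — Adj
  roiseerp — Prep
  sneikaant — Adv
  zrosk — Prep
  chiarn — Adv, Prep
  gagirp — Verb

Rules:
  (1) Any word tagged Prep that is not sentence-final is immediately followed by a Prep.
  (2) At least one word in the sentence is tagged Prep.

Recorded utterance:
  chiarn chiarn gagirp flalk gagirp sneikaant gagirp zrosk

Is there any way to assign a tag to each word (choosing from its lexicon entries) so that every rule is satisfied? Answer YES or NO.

Candidates per position — 1:chiarn {Adv,Prep}; 2:chiarn {Adv,Prep}; 3:gagirp {Verb}; 4:flalk {Adj}; 5:gagirp {Verb}; 6:sneikaant {Adv}; 7:gagirp {Verb}; 8:zrosk {Prep}.
One satisfying assignment: Adv Adv Verb Adj Verb Adv Verb Prep.
Verifying each rule — rule 1 satisfied; rule 2 satisfied.

YES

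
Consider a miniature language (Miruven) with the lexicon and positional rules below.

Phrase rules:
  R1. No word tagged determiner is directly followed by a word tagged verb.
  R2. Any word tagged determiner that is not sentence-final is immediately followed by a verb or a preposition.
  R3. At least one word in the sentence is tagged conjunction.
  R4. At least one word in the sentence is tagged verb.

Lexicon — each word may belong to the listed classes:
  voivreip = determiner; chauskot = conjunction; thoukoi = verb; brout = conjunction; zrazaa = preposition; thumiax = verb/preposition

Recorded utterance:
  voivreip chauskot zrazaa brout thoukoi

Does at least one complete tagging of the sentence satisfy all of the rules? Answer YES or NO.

Candidates per position — 1:voivreip {determiner}; 2:chauskot {conjunction}; 3:zrazaa {preposition}; 4:brout {conjunction}; 5:thoukoi {verb}.
Rule 2 cannot be satisfied by any choice of tags from the lexicon.
So there is no consistent tagging.

NO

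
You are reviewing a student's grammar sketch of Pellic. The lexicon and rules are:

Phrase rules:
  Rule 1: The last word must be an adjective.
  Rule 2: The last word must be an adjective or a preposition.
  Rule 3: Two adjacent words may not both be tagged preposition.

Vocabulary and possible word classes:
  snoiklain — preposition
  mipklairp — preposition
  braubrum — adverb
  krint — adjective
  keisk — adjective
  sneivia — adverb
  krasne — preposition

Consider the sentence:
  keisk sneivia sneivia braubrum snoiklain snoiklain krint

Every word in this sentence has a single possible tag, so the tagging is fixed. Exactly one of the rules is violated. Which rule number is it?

3

Fixed tagging: adjective adverb adverb adverb preposition preposition adjective.
Applying the rules: R1 pass, R2 pass, R3 fail.
Only rule 3 fails.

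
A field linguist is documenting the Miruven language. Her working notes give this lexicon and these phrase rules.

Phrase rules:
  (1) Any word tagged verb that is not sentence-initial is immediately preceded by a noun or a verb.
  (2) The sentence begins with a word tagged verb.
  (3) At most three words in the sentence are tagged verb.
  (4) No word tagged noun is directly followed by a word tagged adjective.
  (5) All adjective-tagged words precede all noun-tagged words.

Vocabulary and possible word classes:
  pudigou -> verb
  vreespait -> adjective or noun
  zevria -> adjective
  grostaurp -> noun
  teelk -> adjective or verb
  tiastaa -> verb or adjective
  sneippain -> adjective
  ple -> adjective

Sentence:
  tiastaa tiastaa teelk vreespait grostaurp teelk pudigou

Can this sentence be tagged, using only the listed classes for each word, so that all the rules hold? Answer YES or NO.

Candidates per position — 1:tiastaa {verb,adjective}; 2:tiastaa {verb,adjective}; 3:teelk {adjective,verb}; 4:vreespait {adjective,noun}; 5:grostaurp {noun}; 6:teelk {adjective,verb}; 7:pudigou {verb}.
One satisfying assignment: verb adjective adjective noun noun verb verb.
Rule-by-rule: rule 1 ✓; rule 2 ✓; rule 3 ✓; rule 4 ✓; rule 5 ✓.

YES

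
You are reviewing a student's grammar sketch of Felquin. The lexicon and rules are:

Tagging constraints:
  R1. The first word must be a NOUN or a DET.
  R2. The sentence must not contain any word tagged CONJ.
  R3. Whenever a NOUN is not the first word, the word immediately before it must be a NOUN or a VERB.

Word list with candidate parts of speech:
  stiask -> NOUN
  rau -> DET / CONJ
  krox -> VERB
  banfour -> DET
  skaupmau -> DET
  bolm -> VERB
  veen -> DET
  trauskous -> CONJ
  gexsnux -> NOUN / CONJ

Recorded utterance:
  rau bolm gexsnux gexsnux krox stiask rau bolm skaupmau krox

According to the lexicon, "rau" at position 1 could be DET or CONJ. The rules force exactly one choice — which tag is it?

Candidates per position — 1:rau {DET,CONJ}; 2:bolm {VERB}; 3:gexsnux {NOUN,CONJ}; 4:gexsnux {NOUN,CONJ}; 5:krox {VERB}; 6:stiask {NOUN}; 7:rau {DET,CONJ}; 8:bolm {VERB}; 9:skaupmau {DET}; 10:krox {VERB}.
Position 1: tagging it CONJ would leave rule 1 unsatisfiable, so it must be DET.
Position 3: tagging it CONJ would leave rule 2 unsatisfiable, so it must be NOUN.
Position 4: tagging it CONJ would leave rule 2 unsatisfiable, so it must be NOUN.
Position 7: tagging it CONJ would leave rule 2 unsatisfiable, so it must be DET.
So the tagging must be: DET VERB NOUN NOUN VERB NOUN DET VERB DET VERB.
Verifying each rule — rule 1 holds; rule 2 holds; rule 3 holds.

DET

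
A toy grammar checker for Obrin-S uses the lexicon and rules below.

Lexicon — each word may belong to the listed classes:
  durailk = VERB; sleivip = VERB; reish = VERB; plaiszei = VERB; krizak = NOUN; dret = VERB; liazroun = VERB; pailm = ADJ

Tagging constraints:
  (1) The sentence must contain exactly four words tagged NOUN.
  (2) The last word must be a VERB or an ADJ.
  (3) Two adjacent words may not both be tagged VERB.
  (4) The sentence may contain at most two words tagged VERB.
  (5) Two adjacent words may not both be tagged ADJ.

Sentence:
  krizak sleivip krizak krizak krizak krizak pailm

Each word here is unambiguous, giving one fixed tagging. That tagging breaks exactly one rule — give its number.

Fixed tagging: NOUN VERB NOUN NOUN NOUN NOUN ADJ.
Rule check: R1 fails, R2 ok, R3 ok, R4 ok, R5 ok.
Only rule 1 fails.

1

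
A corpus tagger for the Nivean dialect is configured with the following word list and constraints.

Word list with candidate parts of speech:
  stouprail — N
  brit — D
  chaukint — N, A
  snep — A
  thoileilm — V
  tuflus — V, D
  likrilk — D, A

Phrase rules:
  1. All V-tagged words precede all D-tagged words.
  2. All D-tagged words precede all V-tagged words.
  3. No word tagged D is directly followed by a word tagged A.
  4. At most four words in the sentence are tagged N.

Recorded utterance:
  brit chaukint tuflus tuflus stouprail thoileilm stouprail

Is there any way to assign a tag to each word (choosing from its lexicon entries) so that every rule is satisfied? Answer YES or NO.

Candidates per position — 1:brit {D}; 2:chaukint {N,A}; 3:tuflus {V,D}; 4:tuflus {V,D}; 5:stouprail {N}; 6:thoileilm {V}; 7:stouprail {N}.
Rule 1 cannot be satisfied by any choice of tags from the lexicon.
So there is no consistent tagging.

NO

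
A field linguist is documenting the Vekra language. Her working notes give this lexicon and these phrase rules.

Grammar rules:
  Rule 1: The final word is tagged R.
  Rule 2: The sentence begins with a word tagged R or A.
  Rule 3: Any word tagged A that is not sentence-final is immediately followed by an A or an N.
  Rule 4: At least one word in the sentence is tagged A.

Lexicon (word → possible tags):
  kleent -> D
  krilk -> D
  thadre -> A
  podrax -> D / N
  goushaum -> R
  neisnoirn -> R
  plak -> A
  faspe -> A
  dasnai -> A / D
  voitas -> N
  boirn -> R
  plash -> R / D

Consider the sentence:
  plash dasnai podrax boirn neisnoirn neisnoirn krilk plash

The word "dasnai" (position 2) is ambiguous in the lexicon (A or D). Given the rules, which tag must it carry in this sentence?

Candidates per position — 1:plash {R,D}; 2:dasnai {A,D}; 3:podrax {D,N}; 4:boirn {R}; 5:neisnoirn {R}; 6:neisnoirn {R}; 7:krilk {D}; 8:plash {R,D}.
If word 1 were D, no tagging could satisfy rule 2; so word 1 is R.
If word 2 were D, no tagging could satisfy rule 4; so word 2 is A.
If word 3 were D, no tagging could satisfy rule 3; so word 3 is N.
If word 8 were D, no tagging could satisfy rule 1; so word 8 is R.
So the tagging must be: R A N R R R D R.
Check: rule 1 ✓; rule 2 ✓; rule 3 ✓; rule 4 ✓.

A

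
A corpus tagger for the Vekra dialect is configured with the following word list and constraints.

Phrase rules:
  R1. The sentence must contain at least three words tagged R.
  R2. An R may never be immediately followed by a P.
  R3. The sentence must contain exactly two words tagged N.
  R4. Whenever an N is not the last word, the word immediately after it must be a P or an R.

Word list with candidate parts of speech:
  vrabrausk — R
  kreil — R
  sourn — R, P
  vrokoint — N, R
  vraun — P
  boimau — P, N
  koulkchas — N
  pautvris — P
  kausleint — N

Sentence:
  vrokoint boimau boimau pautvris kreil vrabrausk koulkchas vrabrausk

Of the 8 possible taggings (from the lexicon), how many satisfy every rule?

2

Candidates per position — 1:vrokoint {N,R}; 2:boimau {P,N}; 3:boimau {P,N}; 4:pautvris {P}; 5:kreil {R}; 6:vrabrausk {R}; 7:koulkchas {N}; 8:vrabrausk {R}.
There are 8 candidate sequences in total.
The sequences that satisfy every rule: N P P P R R N R; R N P P R R N R.
Count = 2.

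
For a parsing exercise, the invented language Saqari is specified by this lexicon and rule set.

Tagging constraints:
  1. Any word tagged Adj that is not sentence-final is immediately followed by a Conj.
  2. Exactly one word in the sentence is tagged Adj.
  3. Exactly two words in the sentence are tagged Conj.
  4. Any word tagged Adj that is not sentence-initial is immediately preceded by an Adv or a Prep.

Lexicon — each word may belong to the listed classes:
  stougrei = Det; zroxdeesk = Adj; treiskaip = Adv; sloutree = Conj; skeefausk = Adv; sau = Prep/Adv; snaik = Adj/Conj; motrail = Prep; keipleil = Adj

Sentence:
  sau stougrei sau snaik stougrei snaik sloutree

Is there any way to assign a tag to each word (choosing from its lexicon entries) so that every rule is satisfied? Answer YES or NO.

NO

Candidates per position — 1:sau {Prep,Adv}; 2:stougrei {Det}; 3:sau {Prep,Adv}; 4:snaik {Adj,Conj}; 5:stougrei {Det}; 6:snaik {Adj,Conj}; 7:sloutree {Conj}.
Every candidate sequence violates at least one rule; no consistent tagging exists.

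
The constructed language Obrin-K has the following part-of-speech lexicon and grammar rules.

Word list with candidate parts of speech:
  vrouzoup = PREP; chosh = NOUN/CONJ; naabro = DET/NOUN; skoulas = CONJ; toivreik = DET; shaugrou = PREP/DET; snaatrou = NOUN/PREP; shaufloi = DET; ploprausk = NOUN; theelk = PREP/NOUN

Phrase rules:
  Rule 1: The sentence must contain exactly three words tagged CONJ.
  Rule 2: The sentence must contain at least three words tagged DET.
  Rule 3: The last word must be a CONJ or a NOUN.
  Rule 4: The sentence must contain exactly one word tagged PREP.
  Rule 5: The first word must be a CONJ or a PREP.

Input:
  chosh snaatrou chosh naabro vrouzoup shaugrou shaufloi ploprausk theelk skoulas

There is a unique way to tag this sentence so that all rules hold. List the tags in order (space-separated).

CONJ NOUN CONJ DET PREP DET DET NOUN NOUN CONJ

Candidates per position — 1:chosh {NOUN,CONJ}; 2:snaatrou {NOUN,PREP}; 3:chosh {NOUN,CONJ}; 4:naabro {DET,NOUN}; 5:vrouzoup {PREP}; 6:shaugrou {PREP,DET}; 7:shaufloi {DET}; 8:ploprausk {NOUN}; 9:theelk {PREP,NOUN}; 10:skoulas {CONJ}.
At position 1, choosing NOUN makes rule 1 impossible to satisfy; hence CONJ.
At position 2, choosing PREP makes rule 4 impossible to satisfy; hence NOUN.
At position 3, choosing NOUN makes rule 1 impossible to satisfy; hence CONJ.
At position 4, choosing NOUN makes rule 2 impossible to satisfy; hence DET.
At position 6, choosing PREP makes rule 2 impossible to satisfy; hence DET.
At position 9, choosing PREP makes rule 4 impossible to satisfy; hence NOUN.
The unique satisfying tagging is: CONJ NOUN CONJ DET PREP DET DET NOUN NOUN CONJ.
Verifying each rule — rule 1 holds; rule 2 holds; rule 3 holds; rule 4 holds; rule 5 holds.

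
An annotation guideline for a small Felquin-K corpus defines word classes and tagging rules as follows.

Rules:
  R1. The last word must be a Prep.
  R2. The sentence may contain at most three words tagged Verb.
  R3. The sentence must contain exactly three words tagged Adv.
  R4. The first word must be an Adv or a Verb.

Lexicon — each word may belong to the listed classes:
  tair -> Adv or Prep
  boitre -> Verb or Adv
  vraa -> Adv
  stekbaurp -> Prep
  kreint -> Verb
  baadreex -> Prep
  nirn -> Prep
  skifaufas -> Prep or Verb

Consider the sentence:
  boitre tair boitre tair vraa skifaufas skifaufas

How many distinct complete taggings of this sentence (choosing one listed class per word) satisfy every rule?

Candidates per position — 1:boitre {Verb,Adv}; 2:tair {Adv,Prep}; 3:boitre {Verb,Adv}; 4:tair {Adv,Prep}; 5:vraa {Adv}; 6:skifaufas {Prep,Verb}; 7:skifaufas {Prep,Verb}.
There are 64 candidate sequences in total.
Checking each against the rules leaves 12 sequences.
Count = 12.

12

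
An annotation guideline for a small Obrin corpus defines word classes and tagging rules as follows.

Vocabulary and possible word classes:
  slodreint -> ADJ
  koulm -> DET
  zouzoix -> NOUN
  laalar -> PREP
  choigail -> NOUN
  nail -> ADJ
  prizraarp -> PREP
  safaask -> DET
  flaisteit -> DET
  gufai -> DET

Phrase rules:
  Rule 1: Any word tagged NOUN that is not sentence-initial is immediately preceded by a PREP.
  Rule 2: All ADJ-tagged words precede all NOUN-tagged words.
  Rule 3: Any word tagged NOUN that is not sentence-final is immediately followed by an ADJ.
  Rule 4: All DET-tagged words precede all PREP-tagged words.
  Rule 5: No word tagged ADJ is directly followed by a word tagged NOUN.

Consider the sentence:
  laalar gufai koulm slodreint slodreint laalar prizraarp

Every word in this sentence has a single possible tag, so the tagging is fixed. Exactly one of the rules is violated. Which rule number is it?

4

Fixed tagging: PREP DET DET ADJ ADJ PREP PREP.
Checking each rule: R1 pass, R2 pass, R3 pass, R4 fail, R5 pass.
Only rule 4 fails.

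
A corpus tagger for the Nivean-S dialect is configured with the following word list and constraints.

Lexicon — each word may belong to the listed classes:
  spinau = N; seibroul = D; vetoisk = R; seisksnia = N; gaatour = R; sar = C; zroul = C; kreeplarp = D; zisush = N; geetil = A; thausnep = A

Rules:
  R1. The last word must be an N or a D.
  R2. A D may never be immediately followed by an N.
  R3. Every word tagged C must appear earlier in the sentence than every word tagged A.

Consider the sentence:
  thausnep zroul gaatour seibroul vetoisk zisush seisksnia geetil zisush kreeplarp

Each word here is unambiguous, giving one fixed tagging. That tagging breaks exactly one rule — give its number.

Fixed tagging: A C R D R N N A N D.
Rule check: R1 ok, R2 ok, R3 fails.
Only rule 3 fails.

3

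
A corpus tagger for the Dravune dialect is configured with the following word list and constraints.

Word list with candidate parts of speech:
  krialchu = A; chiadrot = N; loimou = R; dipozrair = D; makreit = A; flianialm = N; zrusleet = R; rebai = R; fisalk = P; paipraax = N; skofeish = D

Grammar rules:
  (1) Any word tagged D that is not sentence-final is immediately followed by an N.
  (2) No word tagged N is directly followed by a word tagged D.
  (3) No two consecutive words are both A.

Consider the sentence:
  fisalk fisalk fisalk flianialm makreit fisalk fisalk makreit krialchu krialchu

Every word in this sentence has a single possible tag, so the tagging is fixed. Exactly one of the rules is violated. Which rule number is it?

Fixed tagging: P P P N A P P A A A.
Rule check: R1 holds, R2 holds, R3 violated.
Only rule 3 fails.

3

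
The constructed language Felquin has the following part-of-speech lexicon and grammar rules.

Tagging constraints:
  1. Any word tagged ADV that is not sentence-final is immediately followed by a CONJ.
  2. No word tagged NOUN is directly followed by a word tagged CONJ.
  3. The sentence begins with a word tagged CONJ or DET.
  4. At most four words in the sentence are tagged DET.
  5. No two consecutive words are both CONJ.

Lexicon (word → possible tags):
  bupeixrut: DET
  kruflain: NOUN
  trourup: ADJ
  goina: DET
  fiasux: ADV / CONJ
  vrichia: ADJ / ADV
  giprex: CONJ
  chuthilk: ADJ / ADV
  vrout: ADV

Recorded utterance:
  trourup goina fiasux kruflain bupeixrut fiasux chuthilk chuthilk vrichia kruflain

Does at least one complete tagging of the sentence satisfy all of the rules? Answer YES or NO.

Candidates per position — 1:trourup {ADJ}; 2:goina {DET}; 3:fiasux {ADV,CONJ}; 4:kruflain {NOUN}; 5:bupeixrut {DET}; 6:fiasux {ADV,CONJ}; 7:chuthilk {ADJ,ADV}; 8:chuthilk {ADJ,ADV}; 9:vrichia {ADJ,ADV}; 10:kruflain {NOUN}.
Rule 3 cannot be satisfied by any choice of tags from the lexicon.
So there is no consistent tagging.

NO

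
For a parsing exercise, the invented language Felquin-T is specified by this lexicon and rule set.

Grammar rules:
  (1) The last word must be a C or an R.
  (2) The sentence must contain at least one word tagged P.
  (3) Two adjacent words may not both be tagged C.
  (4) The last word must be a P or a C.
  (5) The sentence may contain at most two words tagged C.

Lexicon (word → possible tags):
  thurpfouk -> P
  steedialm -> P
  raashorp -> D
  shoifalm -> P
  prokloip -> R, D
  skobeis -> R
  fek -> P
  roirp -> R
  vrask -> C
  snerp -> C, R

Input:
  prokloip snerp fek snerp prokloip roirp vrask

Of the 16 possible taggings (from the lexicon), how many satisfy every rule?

12

Candidates per position — 1:prokloip {R,D}; 2:snerp {C,R}; 3:fek {P}; 4:snerp {C,R}; 5:prokloip {R,D}; 6:roirp {R}; 7:vrask {C}.
There are 16 candidate sequences in total.
Checking each against the rules leaves 12 sequences.
Count = 12.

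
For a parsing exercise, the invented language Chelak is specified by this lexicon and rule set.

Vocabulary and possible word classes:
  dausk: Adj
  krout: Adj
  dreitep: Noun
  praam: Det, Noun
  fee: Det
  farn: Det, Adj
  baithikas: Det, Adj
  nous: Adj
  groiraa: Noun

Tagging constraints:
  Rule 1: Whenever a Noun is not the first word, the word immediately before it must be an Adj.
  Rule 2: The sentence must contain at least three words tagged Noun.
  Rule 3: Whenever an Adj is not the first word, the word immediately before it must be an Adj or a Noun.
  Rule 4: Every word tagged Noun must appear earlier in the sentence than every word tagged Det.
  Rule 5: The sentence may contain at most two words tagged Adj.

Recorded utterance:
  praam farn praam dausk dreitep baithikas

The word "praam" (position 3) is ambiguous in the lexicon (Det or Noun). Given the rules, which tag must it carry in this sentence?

Noun

Candidates per position — 1:praam {Det,Noun}; 2:farn {Det,Adj}; 3:praam {Det,Noun}; 4:dausk {Adj}; 5:dreitep {Noun}; 6:baithikas {Det,Adj}.
At position 1, choosing Det makes rule 2 impossible to satisfy; hence Noun.
At position 2, choosing Det makes rule 4 impossible to satisfy; hence Adj.
At position 3, choosing Det makes rule 2 impossible to satisfy; hence Noun.
At position 6, choosing Adj makes rule 5 impossible to satisfy; hence Det.
The only consistent sequence is: Noun Adj Noun Adj Noun Det.
Checking: rule 1 ✓; rule 2 ✓; rule 3 ✓; rule 4 ✓; rule 5 ✓.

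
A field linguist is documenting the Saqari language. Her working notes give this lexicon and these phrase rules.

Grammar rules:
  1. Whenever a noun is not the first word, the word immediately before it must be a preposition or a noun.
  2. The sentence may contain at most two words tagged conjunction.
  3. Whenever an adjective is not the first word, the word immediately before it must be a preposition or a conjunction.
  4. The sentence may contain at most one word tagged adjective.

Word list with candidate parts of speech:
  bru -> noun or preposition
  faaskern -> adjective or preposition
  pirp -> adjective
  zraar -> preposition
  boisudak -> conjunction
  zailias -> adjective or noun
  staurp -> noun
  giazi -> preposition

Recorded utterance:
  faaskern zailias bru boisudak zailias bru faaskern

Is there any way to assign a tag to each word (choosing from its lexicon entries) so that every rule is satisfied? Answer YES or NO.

Candidates per position — 1:faaskern {adjective,preposition}; 2:zailias {adjective,noun}; 3:bru {noun,preposition}; 4:boisudak {conjunction}; 5:zailias {adjective,noun}; 6:bru {noun,preposition}; 7:faaskern {adjective,preposition}.
One satisfying assignment: preposition noun noun conjunction adjective preposition preposition.
Verifying each rule — rule 1 satisfied; rule 2 satisfied; rule 3 satisfied; rule 4 satisfied.

YES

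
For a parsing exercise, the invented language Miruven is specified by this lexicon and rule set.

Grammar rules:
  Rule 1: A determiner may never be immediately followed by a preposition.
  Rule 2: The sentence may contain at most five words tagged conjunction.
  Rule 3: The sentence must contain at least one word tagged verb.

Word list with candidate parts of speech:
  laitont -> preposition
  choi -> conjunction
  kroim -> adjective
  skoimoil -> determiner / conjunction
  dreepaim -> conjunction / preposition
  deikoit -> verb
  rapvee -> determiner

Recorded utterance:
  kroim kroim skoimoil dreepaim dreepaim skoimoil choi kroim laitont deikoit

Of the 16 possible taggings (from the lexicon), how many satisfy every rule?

12

Candidates per position — 1:kroim {adjective}; 2:kroim {adjective}; 3:skoimoil {determiner,conjunction}; 4:dreepaim {conjunction,preposition}; 5:dreepaim {conjunction,preposition}; 6:skoimoil {determiner,conjunction}; 7:choi {conjunction}; 8:kroim {adjective}; 9:laitont {preposition}; 10:deikoit {verb}.
There are 16 candidate sequences in total.
Checking each against the rules leaves 12 sequences.
Count = 12.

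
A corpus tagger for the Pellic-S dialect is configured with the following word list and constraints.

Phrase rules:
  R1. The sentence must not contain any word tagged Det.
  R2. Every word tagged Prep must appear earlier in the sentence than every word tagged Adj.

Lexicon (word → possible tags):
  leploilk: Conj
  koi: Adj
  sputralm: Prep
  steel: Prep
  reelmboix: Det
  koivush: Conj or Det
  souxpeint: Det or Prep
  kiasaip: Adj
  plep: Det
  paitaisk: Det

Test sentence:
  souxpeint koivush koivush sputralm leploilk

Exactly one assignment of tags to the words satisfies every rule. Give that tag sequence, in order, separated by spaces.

Prep Conj Conj Prep Conj

Candidates per position — 1:souxpeint {Det,Prep}; 2:koivush {Conj,Det}; 3:koivush {Conj,Det}; 4:sputralm {Prep}; 5:leploilk {Conj}.
Word 1 cannot be Det — rule 1 would then fail for every completion. It is Prep.
Word 2 cannot be Det — rule 1 would then fail for every completion. It is Conj.
Word 3 cannot be Det — rule 1 would then fail for every completion. It is Conj.
That leaves exactly one tagging: Prep Conj Conj Prep Conj.
Rule-by-rule: rule 1 ok; rule 2 ok.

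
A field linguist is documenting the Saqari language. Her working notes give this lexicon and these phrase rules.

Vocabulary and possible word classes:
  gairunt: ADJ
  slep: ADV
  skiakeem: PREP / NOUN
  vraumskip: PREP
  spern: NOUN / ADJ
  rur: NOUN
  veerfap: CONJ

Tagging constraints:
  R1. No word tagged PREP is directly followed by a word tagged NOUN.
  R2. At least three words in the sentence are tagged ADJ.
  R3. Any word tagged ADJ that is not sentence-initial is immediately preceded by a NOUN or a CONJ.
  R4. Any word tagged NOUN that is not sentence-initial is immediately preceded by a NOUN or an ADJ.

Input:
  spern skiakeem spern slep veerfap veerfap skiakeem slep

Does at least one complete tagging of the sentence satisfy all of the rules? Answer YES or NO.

Candidates per position — 1:spern {NOUN,ADJ}; 2:skiakeem {PREP,NOUN}; 3:spern {NOUN,ADJ}; 4:slep {ADV}; 5:veerfap {CONJ}; 6:veerfap {CONJ}; 7:skiakeem {PREP,NOUN}; 8:slep {ADV}.
Rule 2 cannot be satisfied by any choice of tags from the lexicon.
So there is no consistent tagging.

NO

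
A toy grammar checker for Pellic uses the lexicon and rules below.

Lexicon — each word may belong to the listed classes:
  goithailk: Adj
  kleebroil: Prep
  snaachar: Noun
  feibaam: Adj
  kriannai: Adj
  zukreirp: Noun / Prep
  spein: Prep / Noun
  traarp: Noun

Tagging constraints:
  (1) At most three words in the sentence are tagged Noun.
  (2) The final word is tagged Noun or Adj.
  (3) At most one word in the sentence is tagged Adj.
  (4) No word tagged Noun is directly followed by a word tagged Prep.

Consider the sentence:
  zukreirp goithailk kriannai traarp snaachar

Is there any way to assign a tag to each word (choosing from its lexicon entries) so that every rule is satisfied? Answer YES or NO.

NO

Candidates per position — 1:zukreirp {Noun,Prep}; 2:goithailk {Adj}; 3:kriannai {Adj}; 4:traarp {Noun}; 5:snaachar {Noun}.
Rule 3 cannot be satisfied by any choice of tags from the lexicon.
So there is no consistent tagging.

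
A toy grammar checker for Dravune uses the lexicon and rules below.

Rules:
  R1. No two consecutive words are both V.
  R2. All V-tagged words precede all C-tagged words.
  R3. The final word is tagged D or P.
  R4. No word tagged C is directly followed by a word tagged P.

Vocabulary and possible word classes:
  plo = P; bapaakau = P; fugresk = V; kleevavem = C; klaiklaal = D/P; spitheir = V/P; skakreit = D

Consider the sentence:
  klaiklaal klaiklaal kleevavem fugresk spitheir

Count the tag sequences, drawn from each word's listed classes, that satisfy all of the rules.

Candidates per position — 1:klaiklaal {D,P}; 2:klaiklaal {D,P}; 3:kleevavem {C}; 4:fugresk {V}; 5:spitheir {V,P}.
There are 8 candidate sequences in total.
Rule 2 cannot be satisfied by any choice of tags from the lexicon.
So there is no consistent tagging.
Count = 0.

0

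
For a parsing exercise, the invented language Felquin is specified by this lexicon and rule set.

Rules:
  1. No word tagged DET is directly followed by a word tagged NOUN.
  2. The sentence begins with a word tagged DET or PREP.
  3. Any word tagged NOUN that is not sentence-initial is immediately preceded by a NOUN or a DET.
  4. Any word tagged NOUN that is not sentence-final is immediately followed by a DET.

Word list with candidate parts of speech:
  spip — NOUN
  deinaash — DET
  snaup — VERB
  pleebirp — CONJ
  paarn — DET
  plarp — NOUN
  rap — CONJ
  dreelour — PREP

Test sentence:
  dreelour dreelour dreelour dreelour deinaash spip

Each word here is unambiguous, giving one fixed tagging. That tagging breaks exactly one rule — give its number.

Fixed tagging: PREP PREP PREP PREP DET NOUN.
Rule check: R1 violated, R2 holds, R3 holds, R4 holds.
Only rule 1 fails.

1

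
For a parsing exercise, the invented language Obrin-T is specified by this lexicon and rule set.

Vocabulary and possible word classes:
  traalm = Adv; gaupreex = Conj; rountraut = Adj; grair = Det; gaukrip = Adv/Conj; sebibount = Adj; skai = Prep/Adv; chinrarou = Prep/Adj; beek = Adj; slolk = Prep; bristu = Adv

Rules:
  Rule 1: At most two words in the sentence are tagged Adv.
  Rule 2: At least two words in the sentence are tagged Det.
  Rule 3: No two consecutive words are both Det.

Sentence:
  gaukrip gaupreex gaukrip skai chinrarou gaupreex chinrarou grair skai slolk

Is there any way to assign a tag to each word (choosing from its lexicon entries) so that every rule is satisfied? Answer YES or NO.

NO

Candidates per position — 1:gaukrip {Adv,Conj}; 2:gaupreex {Conj}; 3:gaukrip {Adv,Conj}; 4:skai {Prep,Adv}; 5:chinrarou {Prep,Adj}; 6:gaupreex {Conj}; 7:chinrarou {Prep,Adj}; 8:grair {Det}; 9:skai {Prep,Adv}; 10:slolk {Prep}.
Rule 2 cannot be satisfied by any choice of tags from the lexicon.
So there is no consistent tagging.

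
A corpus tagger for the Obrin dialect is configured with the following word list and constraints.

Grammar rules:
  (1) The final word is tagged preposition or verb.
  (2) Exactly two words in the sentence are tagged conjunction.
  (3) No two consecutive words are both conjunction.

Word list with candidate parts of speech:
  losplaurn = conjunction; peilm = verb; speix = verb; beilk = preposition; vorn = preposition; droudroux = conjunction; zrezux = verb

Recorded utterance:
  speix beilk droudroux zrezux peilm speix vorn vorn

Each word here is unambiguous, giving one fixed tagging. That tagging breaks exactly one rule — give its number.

2

Fixed tagging: verb preposition conjunction verb verb verb preposition preposition.
Checking each rule: R1 pass, R2 fail, R3 pass.
Only rule 2 fails.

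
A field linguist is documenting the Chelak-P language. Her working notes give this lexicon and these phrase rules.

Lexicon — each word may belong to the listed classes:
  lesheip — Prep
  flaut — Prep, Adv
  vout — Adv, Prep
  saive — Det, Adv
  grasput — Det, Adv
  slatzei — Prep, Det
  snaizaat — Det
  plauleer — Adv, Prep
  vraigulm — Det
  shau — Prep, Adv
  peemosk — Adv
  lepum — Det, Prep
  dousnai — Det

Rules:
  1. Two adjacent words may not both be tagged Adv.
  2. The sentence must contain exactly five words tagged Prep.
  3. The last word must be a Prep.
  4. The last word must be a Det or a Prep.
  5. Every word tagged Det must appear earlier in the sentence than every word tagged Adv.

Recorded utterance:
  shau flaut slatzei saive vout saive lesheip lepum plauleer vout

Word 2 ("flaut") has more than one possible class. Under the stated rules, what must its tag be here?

Candidates per position — 1:shau {Prep,Adv}; 2:flaut {Prep,Adv}; 3:slatzei {Prep,Det}; 4:saive {Det,Adv}; 5:vout {Adv,Prep}; 6:saive {Det,Adv}; 7:lesheip {Prep}; 8:lepum {Det,Prep}; 9:plauleer {Adv,Prep}; 10:vout {Adv,Prep}.
Word 10 cannot be Adv — rule 3 would then fail for every completion. It is Prep.
Position 2: the remaining choice is settled jointly with positions 1, 3, 4, 5, 6, 8, 9 — only Prep at position 2 is part of a tagging that satisfies every rule.
So the tagging must be: Prep Prep Det Det Prep Det Prep Det Adv Prep.
Verifying each rule — rule 1 holds; rule 2 holds; rule 3 holds; rule 4 holds; rule 5 holds.

Prep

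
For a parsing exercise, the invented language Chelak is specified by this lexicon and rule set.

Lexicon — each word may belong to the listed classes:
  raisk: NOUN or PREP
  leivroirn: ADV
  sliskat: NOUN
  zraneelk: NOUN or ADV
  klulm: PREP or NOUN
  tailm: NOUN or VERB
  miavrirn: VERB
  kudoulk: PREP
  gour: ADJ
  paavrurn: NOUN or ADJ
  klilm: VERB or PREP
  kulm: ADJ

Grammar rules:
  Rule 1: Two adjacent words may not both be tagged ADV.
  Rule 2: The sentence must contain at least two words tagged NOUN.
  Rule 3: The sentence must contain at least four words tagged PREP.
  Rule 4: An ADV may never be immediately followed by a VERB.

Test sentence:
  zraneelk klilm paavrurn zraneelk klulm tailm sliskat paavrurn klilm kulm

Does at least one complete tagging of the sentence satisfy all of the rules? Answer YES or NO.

NO

Candidates per position — 1:zraneelk {NOUN,ADV}; 2:klilm {VERB,PREP}; 3:paavrurn {NOUN,ADJ}; 4:zraneelk {NOUN,ADV}; 5:klulm {PREP,NOUN}; 6:tailm {NOUN,VERB}; 7:sliskat {NOUN}; 8:paavrurn {NOUN,ADJ}; 9:klilm {VERB,PREP}; 10:kulm {ADJ}.
Rule 3 cannot be satisfied by any choice of tags from the lexicon.
So there is no consistent tagging.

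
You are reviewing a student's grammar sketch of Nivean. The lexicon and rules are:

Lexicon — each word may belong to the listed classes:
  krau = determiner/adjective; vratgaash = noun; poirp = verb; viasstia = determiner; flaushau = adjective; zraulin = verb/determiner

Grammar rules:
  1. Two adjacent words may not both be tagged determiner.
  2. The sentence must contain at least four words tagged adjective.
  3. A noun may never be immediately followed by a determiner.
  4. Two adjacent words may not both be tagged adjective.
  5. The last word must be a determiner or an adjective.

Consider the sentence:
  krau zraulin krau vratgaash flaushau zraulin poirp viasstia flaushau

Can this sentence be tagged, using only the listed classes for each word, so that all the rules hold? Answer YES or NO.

Candidates per position — 1:krau {determiner,adjective}; 2:zraulin {verb,determiner}; 3:krau {determiner,adjective}; 4:vratgaash {noun}; 5:flaushau {adjective}; 6:zraulin {verb,determiner}; 7:poirp {verb}; 8:viasstia {determiner}; 9:flaushau {adjective}.
One satisfying assignment: adjective determiner adjective noun adjective verb verb determiner adjective.
Checking: rule 1 ✓; rule 2 ✓; rule 3 ✓; rule 4 ✓; rule 5 ✓.

YES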